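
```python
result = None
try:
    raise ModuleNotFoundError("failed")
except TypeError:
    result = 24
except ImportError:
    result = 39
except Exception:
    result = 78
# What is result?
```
39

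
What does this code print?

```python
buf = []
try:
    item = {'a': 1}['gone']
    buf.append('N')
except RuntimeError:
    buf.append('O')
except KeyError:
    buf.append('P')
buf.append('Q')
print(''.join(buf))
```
PQ

KeyError is caught by its specific handler, not RuntimeError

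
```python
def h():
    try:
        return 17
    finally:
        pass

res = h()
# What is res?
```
17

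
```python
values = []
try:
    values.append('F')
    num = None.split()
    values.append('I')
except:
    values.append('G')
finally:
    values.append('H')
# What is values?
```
['F', 'G', 'H']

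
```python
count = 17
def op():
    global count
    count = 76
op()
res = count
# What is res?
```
76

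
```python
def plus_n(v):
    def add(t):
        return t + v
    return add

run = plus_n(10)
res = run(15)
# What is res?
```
25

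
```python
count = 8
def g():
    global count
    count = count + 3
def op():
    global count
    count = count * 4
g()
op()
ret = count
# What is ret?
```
44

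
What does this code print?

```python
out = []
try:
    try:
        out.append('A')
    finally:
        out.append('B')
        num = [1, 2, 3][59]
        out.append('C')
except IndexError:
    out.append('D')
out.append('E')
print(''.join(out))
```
ABDE

Exception in inner finally caught by outer except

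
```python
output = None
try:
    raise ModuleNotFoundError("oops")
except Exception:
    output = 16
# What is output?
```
16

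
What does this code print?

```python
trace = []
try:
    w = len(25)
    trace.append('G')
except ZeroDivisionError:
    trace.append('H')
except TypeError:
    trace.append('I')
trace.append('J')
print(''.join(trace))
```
IJ

TypeError is caught by its specific handler, not ZeroDivisionError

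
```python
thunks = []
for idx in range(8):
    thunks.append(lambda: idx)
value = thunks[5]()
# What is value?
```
7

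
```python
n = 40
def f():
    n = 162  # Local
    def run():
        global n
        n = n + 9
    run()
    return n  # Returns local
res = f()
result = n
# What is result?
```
49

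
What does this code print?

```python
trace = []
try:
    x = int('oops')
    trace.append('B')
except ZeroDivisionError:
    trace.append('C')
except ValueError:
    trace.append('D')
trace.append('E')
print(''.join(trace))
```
DE

ValueError is caught by its specific handler, not ZeroDivisionError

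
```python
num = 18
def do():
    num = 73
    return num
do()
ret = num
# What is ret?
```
18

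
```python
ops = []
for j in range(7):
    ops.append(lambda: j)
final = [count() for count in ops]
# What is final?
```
[6, 6, 6, 6, 6, 6, 6]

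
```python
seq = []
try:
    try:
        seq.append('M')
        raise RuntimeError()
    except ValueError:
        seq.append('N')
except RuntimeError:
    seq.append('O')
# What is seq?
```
['M', 'O']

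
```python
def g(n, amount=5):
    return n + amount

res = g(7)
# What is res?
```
12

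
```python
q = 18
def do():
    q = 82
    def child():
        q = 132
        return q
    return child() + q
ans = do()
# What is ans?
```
214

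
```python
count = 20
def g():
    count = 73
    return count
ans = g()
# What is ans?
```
73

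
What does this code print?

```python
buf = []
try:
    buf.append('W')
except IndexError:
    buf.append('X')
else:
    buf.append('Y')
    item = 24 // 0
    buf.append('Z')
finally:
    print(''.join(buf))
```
WY

Try succeeds, else appends 'Y', ZeroDivisionError in else is uncaught, finally prints before exception propagates ('Z' never appended)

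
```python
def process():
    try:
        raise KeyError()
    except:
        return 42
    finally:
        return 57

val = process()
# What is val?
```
57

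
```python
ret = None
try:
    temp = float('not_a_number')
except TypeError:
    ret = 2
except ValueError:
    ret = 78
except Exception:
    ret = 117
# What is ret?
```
78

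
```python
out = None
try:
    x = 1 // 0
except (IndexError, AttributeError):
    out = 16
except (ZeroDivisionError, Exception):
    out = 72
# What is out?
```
72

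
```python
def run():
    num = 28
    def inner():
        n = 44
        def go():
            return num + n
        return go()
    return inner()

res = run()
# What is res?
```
72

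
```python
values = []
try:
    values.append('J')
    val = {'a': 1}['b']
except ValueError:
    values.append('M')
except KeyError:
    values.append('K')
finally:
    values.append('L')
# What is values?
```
['J', 'K', 'L']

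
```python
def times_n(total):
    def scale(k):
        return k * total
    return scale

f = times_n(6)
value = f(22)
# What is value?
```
132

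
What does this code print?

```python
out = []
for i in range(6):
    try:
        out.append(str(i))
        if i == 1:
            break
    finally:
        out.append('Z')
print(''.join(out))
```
0Z1Z

finally runs even when breaking out of loop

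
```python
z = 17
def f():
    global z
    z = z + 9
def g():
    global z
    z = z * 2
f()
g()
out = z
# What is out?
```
52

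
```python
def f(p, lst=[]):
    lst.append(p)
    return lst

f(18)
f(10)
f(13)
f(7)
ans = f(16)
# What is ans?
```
[18, 10, 13, 7, 16]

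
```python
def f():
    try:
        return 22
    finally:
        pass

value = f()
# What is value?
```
22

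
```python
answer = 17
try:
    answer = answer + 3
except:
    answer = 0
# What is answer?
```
20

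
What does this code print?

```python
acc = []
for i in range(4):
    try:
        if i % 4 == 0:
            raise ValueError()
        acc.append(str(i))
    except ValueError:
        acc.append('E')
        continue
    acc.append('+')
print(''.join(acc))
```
E1+2+3+

continue in except skips rest of loop body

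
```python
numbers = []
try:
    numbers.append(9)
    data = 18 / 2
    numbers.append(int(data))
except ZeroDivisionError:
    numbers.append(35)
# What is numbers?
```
[9, 9]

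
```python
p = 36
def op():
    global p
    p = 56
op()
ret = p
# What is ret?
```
56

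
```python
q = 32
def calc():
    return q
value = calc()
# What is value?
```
32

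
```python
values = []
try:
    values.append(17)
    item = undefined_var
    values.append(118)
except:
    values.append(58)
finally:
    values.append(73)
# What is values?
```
[17, 58, 73]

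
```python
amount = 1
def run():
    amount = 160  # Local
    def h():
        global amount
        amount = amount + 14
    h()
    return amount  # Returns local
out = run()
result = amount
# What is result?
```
15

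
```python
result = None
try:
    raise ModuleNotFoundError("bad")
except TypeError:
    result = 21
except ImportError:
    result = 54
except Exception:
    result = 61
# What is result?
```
54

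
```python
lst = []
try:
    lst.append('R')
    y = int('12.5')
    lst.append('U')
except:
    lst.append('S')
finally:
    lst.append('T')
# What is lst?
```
['R', 'S', 'T']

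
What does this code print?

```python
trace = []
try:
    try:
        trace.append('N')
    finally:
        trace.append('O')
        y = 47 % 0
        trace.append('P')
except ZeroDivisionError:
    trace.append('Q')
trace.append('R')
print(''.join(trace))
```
NOQR

Exception in inner finally caught by outer except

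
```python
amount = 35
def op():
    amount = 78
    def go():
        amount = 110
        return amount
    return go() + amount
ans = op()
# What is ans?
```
188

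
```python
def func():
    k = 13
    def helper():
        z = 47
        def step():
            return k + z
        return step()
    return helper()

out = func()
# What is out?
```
60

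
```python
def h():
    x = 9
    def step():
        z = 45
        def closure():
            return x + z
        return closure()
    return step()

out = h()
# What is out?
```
54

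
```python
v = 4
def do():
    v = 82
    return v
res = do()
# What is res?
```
82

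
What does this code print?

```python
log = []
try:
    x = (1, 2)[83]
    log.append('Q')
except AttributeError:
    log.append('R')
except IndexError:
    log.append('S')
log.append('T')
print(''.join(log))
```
ST

IndexError is caught by its specific handler, not AttributeError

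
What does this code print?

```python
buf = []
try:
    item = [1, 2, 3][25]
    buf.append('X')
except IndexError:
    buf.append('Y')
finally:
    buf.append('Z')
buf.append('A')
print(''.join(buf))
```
YZA

finally always runs, even after exception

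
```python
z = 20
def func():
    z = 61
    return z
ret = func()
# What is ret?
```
61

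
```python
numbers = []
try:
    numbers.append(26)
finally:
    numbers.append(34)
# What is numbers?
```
[26, 34]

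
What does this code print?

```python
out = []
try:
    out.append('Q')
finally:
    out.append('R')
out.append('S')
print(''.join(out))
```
QRS

try/finally without except, no exception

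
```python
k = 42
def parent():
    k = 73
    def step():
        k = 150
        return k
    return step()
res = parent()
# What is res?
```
150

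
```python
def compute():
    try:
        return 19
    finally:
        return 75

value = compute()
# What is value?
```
75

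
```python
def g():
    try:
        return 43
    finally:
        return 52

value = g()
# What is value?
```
52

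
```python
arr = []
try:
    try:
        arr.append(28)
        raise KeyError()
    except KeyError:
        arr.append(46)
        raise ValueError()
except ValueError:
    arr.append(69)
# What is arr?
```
[28, 46, 69]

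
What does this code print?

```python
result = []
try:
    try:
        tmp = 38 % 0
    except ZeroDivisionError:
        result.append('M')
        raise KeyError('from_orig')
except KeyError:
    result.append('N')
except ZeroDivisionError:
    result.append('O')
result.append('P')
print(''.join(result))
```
MNP

KeyError raised and caught, original ZeroDivisionError not re-raised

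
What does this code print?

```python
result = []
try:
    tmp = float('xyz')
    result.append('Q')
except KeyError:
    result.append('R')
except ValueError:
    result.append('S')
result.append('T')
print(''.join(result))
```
ST

ValueError is caught by its specific handler, not KeyError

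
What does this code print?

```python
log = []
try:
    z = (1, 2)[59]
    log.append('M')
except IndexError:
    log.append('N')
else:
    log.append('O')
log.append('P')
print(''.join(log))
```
NP

else block skipped when exception is caught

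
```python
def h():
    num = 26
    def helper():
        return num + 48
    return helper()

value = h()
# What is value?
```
74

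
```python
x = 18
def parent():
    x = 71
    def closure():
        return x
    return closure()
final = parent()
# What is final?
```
71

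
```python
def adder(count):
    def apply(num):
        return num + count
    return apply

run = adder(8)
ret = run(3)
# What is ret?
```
11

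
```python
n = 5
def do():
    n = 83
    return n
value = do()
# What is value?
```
83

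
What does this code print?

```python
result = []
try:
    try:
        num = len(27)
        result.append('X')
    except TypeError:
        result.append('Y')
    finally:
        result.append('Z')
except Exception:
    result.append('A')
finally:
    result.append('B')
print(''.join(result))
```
YZB

Both finally blocks run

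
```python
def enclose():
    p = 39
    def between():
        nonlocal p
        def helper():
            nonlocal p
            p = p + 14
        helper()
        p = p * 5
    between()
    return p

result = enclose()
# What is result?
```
265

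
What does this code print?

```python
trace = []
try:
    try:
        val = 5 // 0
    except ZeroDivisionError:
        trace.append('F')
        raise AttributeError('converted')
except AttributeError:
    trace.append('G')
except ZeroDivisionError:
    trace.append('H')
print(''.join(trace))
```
FG

New AttributeError raised, caught by outer AttributeError handler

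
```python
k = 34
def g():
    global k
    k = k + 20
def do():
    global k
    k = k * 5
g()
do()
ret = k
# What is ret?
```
270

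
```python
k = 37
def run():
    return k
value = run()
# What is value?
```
37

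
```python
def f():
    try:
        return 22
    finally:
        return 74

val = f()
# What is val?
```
74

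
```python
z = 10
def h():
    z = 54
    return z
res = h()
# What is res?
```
54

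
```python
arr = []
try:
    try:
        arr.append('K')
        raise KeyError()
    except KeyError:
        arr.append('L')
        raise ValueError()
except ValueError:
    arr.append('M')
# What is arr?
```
['K', 'L', 'M']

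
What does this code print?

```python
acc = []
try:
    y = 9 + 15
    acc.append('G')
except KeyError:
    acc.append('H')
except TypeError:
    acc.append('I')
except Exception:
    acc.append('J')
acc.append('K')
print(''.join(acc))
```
GK

No exception, try block completes normally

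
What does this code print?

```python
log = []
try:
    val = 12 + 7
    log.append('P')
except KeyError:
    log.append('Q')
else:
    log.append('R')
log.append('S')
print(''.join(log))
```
PRS

else block runs when no exception occurs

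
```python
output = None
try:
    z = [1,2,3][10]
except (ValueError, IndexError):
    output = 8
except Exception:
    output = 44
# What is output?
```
8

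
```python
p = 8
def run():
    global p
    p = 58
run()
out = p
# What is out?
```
58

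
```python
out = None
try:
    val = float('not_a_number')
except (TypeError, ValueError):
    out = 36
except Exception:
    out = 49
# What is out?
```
36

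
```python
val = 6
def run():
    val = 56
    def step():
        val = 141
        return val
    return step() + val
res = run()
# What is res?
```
197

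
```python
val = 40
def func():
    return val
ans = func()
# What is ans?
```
40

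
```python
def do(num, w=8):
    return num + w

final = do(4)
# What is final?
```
12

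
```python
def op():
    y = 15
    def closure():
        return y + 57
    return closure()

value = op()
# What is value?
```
72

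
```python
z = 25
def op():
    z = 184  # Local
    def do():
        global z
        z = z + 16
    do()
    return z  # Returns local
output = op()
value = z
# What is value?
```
41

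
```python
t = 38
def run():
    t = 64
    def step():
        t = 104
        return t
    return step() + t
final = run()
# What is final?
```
168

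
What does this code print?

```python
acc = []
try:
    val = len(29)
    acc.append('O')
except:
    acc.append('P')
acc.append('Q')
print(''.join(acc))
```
PQ

Exception raised in try, caught by bare except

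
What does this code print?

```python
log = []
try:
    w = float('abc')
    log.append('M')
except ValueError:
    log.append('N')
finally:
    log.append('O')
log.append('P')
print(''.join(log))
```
NOP

finally always runs, even after exception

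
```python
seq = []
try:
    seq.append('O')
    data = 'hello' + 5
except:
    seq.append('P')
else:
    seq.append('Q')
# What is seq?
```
['O', 'P']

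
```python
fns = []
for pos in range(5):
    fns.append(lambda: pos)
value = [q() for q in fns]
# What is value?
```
[4, 4, 4, 4, 4]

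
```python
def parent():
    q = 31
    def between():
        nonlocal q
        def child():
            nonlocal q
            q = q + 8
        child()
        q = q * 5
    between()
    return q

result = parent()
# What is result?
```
195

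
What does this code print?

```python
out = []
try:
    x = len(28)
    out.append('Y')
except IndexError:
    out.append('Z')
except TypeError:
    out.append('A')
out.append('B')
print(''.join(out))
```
AB

TypeError is caught by its specific handler, not IndexError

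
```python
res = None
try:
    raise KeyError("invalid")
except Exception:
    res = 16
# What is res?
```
16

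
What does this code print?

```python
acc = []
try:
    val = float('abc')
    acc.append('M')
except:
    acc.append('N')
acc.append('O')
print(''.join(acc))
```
NO

Exception raised in try, caught by bare except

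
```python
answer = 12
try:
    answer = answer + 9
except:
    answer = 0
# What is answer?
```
21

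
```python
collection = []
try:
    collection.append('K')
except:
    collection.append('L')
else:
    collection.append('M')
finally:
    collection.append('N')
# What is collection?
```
['K', 'M', 'N']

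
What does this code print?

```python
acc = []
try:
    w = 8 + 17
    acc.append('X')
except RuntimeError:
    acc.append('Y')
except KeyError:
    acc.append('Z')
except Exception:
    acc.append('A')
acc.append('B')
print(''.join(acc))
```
XB

No exception, try block completes normally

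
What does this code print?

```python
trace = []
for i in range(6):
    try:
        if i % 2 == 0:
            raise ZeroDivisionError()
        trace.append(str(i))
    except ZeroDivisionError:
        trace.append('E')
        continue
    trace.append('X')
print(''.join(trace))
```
E1XE3XE5X

continue in except skips rest of loop body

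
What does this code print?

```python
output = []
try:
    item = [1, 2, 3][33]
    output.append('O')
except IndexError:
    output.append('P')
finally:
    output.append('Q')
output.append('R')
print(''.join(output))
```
PQR

finally always runs, even after exception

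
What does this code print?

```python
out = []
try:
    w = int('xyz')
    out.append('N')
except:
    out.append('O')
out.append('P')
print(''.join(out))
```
OP

Exception raised in try, caught by bare except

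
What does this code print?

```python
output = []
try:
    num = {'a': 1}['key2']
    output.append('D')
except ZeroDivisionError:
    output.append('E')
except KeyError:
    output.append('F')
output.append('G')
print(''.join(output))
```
FG

KeyError is caught by its specific handler, not ZeroDivisionError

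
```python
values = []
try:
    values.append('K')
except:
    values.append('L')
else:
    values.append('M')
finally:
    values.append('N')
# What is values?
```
['K', 'M', 'N']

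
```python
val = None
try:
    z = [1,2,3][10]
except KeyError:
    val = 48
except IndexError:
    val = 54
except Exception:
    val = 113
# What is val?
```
54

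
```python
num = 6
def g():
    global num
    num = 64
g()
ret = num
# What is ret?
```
64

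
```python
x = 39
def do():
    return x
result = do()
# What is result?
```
39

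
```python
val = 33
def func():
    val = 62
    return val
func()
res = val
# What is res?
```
33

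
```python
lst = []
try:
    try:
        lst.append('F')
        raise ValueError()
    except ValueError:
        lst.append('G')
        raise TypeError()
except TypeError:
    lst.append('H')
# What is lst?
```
['F', 'G', 'H']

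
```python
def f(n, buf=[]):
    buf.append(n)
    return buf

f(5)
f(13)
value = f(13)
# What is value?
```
[5, 13, 13]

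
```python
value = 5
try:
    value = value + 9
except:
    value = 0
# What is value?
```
14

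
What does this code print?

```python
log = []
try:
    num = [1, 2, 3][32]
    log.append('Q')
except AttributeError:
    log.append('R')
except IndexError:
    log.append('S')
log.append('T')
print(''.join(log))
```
ST

IndexError is caught by its specific handler, not AttributeError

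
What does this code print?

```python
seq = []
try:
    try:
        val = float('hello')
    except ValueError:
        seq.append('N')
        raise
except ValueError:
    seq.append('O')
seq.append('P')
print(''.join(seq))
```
NOP

raise without argument re-raises current exception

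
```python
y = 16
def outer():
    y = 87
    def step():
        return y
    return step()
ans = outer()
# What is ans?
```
87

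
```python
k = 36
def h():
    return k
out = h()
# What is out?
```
36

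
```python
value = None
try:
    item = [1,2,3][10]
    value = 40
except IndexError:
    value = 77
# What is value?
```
77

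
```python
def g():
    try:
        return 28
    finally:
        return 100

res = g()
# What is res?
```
100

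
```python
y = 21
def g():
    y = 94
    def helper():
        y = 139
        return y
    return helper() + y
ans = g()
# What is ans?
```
233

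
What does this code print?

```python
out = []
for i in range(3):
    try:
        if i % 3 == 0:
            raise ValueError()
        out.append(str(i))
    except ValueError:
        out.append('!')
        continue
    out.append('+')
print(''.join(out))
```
!1+2+

continue in except skips rest of loop body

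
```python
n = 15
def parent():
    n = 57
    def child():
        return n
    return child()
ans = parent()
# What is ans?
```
57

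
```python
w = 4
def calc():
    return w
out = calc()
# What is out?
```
4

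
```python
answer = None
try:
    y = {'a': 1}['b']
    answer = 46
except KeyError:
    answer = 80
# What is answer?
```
80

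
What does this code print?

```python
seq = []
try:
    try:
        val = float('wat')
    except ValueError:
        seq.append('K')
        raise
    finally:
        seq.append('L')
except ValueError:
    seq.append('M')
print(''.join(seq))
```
KLM

finally runs before re-raised exception propagates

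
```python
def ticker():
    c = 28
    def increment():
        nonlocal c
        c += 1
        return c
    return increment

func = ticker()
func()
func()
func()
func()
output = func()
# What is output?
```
33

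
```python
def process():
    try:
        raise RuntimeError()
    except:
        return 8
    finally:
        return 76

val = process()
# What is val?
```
76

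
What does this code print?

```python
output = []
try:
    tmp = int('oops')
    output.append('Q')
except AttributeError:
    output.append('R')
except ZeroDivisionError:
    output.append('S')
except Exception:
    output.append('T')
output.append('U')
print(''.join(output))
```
TU

ValueError not specifically caught, falls to Exception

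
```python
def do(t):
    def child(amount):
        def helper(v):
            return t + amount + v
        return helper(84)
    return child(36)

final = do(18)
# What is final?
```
138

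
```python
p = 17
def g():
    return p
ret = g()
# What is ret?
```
17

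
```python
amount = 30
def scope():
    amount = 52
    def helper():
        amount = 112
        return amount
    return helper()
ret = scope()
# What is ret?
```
112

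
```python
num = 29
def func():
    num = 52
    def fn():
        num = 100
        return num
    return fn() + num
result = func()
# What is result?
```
152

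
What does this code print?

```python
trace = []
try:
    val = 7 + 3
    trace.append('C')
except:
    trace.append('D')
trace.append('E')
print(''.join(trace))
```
CE

No exception, try block completes normally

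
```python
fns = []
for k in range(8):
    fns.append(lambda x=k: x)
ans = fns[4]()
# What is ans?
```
4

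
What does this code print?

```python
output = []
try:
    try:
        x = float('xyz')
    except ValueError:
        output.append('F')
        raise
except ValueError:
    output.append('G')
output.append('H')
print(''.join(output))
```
FGH

raise without argument re-raises current exception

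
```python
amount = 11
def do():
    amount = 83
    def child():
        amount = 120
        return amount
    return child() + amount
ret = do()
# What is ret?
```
203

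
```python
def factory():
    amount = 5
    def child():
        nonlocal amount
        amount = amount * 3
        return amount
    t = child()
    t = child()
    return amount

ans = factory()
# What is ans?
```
45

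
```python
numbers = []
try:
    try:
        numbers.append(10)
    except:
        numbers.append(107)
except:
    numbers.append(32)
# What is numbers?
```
[10]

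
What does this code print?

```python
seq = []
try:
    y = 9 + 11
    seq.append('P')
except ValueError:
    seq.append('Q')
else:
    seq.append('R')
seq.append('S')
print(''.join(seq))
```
PRS

else block runs when no exception occurs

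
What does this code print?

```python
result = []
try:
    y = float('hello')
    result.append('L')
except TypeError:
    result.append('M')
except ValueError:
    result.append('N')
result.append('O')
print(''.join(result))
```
NO

ValueError is caught by its specific handler, not TypeError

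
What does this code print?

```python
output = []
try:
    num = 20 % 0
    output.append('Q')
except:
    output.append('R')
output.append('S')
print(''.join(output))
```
RS

Exception raised in try, caught by bare except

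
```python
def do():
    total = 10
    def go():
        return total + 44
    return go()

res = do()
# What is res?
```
54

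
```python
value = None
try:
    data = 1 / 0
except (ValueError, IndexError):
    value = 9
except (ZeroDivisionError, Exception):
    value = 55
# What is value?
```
55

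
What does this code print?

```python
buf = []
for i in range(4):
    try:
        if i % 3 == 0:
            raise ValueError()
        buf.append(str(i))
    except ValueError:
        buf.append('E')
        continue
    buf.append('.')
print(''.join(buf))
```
E1.2.E

continue in except skips rest of loop body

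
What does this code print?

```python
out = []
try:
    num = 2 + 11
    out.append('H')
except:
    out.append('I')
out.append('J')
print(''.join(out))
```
HJ

No exception, try block completes normally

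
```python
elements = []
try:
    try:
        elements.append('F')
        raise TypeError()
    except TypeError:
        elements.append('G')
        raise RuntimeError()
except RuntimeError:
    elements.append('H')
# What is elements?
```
['F', 'G', 'H']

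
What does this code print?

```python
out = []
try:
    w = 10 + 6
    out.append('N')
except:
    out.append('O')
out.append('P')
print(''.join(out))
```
NP

No exception, try block completes normally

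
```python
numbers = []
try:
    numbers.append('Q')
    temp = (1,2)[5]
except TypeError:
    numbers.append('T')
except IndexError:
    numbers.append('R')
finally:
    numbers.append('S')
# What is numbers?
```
['Q', 'R', 'S']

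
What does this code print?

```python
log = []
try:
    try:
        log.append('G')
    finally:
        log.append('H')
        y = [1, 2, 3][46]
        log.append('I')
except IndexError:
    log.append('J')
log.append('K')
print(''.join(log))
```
GHJK

Exception in inner finally caught by outer except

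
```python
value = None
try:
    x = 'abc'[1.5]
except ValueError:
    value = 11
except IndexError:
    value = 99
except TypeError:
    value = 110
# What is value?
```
110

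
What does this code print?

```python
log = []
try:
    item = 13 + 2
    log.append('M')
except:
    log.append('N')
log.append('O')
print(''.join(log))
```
MO

No exception, try block completes normally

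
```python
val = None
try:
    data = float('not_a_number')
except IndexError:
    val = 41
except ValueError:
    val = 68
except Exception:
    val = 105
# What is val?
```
68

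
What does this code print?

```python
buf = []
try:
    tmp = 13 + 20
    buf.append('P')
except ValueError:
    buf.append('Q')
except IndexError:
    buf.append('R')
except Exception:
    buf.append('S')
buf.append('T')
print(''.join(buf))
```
PT

No exception, try block completes normally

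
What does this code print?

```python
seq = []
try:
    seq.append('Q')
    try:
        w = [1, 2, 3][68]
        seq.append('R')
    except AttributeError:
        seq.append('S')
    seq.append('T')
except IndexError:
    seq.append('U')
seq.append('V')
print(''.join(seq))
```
QUV

Inner handler doesn't match, propagates to outer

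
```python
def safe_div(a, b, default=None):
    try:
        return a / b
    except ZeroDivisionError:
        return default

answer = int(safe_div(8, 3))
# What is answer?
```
2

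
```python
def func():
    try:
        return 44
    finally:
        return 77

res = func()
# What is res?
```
77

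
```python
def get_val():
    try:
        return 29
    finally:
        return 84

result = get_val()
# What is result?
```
84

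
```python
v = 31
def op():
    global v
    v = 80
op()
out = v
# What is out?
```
80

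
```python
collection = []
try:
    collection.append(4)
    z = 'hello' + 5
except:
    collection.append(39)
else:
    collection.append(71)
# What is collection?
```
[4, 39]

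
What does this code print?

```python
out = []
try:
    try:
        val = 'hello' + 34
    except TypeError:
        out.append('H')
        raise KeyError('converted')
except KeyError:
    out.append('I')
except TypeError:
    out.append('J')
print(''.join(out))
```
HI

New KeyError raised, caught by outer KeyError handler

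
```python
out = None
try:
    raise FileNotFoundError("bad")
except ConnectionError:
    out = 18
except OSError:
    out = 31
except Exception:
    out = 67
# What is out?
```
31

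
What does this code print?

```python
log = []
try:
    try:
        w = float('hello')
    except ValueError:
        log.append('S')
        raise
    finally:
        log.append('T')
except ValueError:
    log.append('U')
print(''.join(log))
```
STU

finally runs before re-raised exception propagates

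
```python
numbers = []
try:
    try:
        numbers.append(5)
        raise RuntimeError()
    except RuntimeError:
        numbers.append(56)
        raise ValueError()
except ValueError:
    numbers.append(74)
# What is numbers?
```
[5, 56, 74]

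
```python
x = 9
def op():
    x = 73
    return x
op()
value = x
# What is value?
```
9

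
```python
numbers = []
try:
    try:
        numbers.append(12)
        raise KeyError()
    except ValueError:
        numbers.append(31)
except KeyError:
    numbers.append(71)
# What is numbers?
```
[12, 71]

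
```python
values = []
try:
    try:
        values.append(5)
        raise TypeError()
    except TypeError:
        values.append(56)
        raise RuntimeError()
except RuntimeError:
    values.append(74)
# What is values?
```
[5, 56, 74]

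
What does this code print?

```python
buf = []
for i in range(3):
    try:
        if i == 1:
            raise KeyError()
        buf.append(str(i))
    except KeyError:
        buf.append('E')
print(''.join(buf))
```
0E2

Exception on i=1 caught, loop continues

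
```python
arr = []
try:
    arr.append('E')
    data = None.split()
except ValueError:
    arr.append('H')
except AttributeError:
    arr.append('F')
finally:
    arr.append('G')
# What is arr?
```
['E', 'F', 'G']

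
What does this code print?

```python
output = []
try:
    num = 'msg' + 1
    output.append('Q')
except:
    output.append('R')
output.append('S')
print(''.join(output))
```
RS

Exception raised in try, caught by bare except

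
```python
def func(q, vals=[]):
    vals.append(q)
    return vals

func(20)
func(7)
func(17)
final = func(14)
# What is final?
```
[20, 7, 17, 14]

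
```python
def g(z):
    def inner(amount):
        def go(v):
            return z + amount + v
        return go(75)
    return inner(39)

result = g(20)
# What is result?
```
134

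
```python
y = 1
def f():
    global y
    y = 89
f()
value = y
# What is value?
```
89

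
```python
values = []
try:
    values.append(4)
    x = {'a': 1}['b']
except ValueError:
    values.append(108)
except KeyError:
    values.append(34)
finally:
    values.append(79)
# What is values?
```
[4, 34, 79]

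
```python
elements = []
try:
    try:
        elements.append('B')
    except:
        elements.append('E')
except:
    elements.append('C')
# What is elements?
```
['B']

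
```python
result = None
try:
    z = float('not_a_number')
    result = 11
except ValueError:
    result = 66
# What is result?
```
66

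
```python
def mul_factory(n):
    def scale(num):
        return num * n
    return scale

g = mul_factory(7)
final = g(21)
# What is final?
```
147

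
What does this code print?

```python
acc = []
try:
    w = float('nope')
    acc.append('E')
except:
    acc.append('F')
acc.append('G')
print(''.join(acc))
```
FG

Exception raised in try, caught by bare except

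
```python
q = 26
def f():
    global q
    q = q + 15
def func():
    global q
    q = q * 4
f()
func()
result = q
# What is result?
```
164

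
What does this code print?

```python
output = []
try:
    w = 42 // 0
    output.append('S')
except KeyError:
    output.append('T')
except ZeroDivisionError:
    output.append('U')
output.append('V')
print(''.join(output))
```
UV

ZeroDivisionError is caught by its specific handler, not KeyError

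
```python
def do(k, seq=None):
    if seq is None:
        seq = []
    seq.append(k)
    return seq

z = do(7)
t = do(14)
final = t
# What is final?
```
[14]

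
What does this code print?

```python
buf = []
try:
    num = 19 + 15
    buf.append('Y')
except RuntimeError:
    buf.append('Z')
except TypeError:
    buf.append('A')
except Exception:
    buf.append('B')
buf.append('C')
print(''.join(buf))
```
YC

No exception, try block completes normally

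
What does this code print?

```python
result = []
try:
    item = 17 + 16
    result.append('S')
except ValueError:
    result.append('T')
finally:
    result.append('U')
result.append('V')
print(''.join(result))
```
SUV

finally runs after normal execution too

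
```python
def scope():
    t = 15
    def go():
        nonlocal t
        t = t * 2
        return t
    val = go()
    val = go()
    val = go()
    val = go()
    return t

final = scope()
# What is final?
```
240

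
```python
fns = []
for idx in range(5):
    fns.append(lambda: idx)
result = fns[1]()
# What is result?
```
4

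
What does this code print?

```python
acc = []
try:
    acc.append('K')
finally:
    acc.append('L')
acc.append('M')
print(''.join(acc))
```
KLM

try/finally without except, no exception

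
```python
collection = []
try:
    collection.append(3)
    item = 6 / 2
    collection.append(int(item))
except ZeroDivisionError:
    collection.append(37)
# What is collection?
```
[3, 3]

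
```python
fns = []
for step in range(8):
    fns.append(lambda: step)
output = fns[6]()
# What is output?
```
7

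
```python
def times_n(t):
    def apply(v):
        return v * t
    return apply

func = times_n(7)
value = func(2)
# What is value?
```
14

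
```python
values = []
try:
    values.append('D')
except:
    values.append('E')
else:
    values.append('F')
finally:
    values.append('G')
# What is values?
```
['D', 'F', 'G']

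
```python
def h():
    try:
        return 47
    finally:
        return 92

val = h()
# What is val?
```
92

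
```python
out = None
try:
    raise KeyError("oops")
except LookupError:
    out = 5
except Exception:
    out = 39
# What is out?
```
5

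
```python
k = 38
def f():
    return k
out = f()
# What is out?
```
38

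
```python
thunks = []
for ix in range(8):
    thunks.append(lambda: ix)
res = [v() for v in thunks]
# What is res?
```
[7, 7, 7, 7, 7, 7, 7, 7]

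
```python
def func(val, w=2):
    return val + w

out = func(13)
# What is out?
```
15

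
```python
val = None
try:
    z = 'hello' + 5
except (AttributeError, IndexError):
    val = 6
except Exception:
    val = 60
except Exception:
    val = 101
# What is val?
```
60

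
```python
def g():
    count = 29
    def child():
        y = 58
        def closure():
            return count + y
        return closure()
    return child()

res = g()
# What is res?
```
87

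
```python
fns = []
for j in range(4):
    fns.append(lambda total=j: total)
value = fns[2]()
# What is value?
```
2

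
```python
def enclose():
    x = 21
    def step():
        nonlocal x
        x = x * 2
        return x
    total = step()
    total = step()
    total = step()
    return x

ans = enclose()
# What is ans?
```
168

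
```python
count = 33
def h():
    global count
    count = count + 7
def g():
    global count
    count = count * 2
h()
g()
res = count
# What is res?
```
80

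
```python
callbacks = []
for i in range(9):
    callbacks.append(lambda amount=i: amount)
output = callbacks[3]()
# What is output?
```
3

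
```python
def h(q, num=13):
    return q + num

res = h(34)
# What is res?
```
47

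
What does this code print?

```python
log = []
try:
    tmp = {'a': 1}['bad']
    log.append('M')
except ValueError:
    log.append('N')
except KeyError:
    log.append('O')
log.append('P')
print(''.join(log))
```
OP

KeyError is caught by its specific handler, not ValueError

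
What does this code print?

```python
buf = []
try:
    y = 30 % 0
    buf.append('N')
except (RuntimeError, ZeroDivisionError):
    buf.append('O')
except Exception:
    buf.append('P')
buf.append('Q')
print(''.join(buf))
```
OQ

ZeroDivisionError matches tuple containing it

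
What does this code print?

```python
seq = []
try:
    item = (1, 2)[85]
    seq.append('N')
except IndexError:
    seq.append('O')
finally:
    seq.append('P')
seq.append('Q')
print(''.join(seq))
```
OPQ

finally always runs, even after exception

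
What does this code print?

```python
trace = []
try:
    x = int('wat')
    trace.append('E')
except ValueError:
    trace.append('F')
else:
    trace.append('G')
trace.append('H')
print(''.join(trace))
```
FH

else block skipped when exception is caught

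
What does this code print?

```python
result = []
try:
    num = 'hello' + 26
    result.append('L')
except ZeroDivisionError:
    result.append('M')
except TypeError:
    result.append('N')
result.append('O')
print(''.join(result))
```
NO

TypeError is caught by its specific handler, not ZeroDivisionError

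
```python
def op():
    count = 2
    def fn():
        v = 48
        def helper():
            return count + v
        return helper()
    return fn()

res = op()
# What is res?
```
50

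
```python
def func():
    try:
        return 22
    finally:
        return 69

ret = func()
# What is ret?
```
69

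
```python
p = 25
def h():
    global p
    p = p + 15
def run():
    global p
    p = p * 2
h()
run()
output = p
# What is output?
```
80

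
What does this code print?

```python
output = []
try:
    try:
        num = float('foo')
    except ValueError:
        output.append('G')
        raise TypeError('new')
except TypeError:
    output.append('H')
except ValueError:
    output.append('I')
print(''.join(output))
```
GH

New TypeError raised, caught by outer TypeError handler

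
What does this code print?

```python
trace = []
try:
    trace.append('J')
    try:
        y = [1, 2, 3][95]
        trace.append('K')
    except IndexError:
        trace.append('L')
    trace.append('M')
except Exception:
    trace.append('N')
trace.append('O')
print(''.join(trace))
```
JLMO

Inner exception caught by inner handler, outer continues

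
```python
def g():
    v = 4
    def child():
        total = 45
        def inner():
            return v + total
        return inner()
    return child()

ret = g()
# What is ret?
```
49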